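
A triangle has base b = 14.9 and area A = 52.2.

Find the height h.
A = ½·b·h  ⇒  h = 2A/b = 2·52.2/14.9 = 104.4/14.9 ≈ 7.00671

h = 7.007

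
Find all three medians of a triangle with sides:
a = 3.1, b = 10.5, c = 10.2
Median formula: m_a = ½√(2b² + 2c² − a²) (and cyclically). a² = 9.61, b² = 110.25, c² = 104.04.
m_a = ½√(2·110.25 + 2·104.04 − 9.61) = ½√418.97 ≈ ½·20.4688 ≈ 10.2344
m_b = ½√(2·9.61 + 2·104.04 − 110.25) = ½√117.05 ≈ ½·10.819 ≈ 5.40948
m_c = ½√(2·9.61 + 2·110.25 − 104.04) = ½√135.68 ≈ ½·11.6482 ≈ 5.82409

m_a = 10.23, m_b = 5.409, m_c = 5.824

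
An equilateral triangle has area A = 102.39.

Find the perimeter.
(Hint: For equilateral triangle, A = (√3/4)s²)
A = (√3/4)s²  ⇒  s² = 4A/√3 = 4·102.39/√3 = 409.56/1.73205 ≈ 236.46
s ≈ √236.46 ≈ 15.3772
Perimeter = 3s ≈ 3·15.3772 ≈ 46.1317

Perimeter = 46.13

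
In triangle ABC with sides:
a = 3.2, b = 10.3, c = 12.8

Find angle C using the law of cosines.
c² = a² + b² − 2ab·cos(C)  ⇒  cos(C) = (a² + b² − c²)/(2ab)
cos(C) = (3.2² + 10.3² − 12.8²)/(2·3.2·10.3) = (10.24 + 106.09 − 163.84)/65.92 = -47.51/65.92 ≈ -0.720722
C = arccos(-0.720722) ≈ 136.114°

C = 136.1°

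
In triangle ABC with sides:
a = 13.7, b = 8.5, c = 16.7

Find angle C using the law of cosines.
c² = a² + b² − 2ab·cos(C)  ⇒  cos(C) = (a² + b² − c²)/(2ab)
cos(C) = (13.7² + 8.5² − 16.7²)/(2·13.7·8.5) = (187.69 + 72.25 − 278.89)/232.9 = -18.95/232.9 ≈ -0.0813654
C = arccos(-0.0813654) ≈ 94.6671°

C = 94.67°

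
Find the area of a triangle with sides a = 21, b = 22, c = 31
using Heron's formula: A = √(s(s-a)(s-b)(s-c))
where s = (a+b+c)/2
s = (21 + 22 + 31)/2 = 74/2 = 37
s − a = 16, s − b = 15, s − c = 6
s(s−a)(s−b)(s−c) = 37·16·15·6 = 53280
Area = √53280 ≈ 230.825

s = 37.0, Area = 230.8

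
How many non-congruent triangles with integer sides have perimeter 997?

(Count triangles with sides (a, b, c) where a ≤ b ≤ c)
Let a ≤ b ≤ c with a + b + c = 997. The only binding inequality is a + b > c, i.e. 997 − c > c, so c < 997/2; and c ≥ 997/3 since c is the largest side.
So 333 ≤ c ≤ 498. For each c, b runs from ⌈(997 − c)/2⌉ up to c (then a = 997 − b − c satisfies 1 ≤ a ≤ b automatically), giving c − ⌈(997 − c)/2⌉ + 1 choices.
Summing over c: 2 + 3 + 5 + 6 + … + 248 + 249  (166 terms, c = 333, …, 498) = 20833
Check (closed form: nearest integer to p²/48 for even p, (p+3)²/48 for odd p): (997+3)²/48 = 1000²/48 = 1000000/48 ≈ 20833.33 → 20833

20833 triangles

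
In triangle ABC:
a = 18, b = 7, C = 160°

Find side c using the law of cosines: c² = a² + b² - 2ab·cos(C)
c² = 18² + 7² − 2·18·7·cos(160°)
cos(160°) ≈ -0.939693
c² ≈ 324 + 49 − 252·(-0.939693) ≈ 373 + 236.803 ≈ 609.803
c ≈ √609.803 ≈ 24.6942

c = 24.69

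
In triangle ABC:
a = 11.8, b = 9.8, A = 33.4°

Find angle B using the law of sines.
a/sin(A) = b/sin(B)  ⇒  sin(B) = b·sin(A)/a = 9.8·sin(33.4°)/11.8
sin(33.4°) ≈ 0.550481
sin(B) ≈ 9.8·0.550481/11.8 ≈ 5.39471/11.8 ≈ 0.457179
B = arcsin(0.457179) ≈ 27.2052°
(Since b ≤ a we need B ≤ A, so the obtuse alternative 180° − 27.2052° ≈ 152.795° is rejected.)

B = 27.21°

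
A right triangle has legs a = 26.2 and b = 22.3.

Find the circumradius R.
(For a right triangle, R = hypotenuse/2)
Hypotenuse c = √(a² + b²) = √(686.44 + 497.29) = √1183.73 ≈ 34.4054
R = c/2 ≈ 34.4054/2 ≈ 17.2027

R = 17.2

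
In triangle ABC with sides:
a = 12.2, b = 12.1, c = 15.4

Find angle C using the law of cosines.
c² = a² + b² − 2ab·cos(C)  ⇒  cos(C) = (a² + b² − c²)/(2ab)
cos(C) = (12.2² + 12.1² − 15.4²)/(2·12.2·12.1) = (148.84 + 146.41 − 237.16)/295.24 = 58.09/295.24 ≈ 0.196755
C = arccos(0.196755) ≈ 78.6527°

C = 78.65°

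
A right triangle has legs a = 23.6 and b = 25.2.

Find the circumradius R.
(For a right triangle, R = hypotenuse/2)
Hypotenuse c = √(a² + b²) = √(556.96 + 635.04) = √1192 ≈ 34.5254
R = c/2 ≈ 34.5254/2 ≈ 17.2627

R = 17.26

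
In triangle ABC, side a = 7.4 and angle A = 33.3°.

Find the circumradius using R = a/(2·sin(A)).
R = a/(2·sin(A)) = 7.4/(2·sin(33.3°))
sin(33.3°) ≈ 0.549023
R ≈ 7.4/(2·0.549023) = 7.4/1.09805 ≈ 6.73925

R = 6.739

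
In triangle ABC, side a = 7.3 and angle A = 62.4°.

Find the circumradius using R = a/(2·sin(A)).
R = a/(2·sin(A)) = 7.3/(2·sin(62.4°))
sin(62.4°) ≈ 0.886204
R ≈ 7.3/(2·0.886204) = 7.3/1.77241 ≈ 4.11869

R = 4.119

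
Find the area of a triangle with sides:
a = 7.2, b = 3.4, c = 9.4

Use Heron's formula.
s = (7.2 + 3.4 + 9.4)/2 = 20/2 = 10
s − a = 2.8, s − b = 6.6, s − c = 0.6
s(s−a)(s−b)(s−c) = 10·2.8·6.6·0.6 ≈ 110.88
Area = √110.88 ≈ 10.53

Area = 10.53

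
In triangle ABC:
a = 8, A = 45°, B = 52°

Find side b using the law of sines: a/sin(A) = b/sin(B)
a/sin(A) = b/sin(B)  ⇒  b = a·sin(B)/sin(A) = 8·sin(52°)/sin(45°)
sin(52°) ≈ 0.788011, sin(45°) ≈ 0.707107
b ≈ 8·0.788011/0.707107 ≈ 6.30409/0.707107 ≈ 8.91532

b = 8.915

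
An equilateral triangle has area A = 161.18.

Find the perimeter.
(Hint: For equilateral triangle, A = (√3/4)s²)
A = (√3/4)s²  ⇒  s² = 4A/√3 = 4·161.18/√3 = 644.72/1.73205 ≈ 372.229
s ≈ √372.229 ≈ 19.2932
Perimeter = 3s ≈ 3·19.2932 ≈ 57.8797

Perimeter = 57.88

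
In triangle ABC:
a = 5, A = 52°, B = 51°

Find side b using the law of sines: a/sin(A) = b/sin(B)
a/sin(A) = b/sin(B)  ⇒  b = a·sin(B)/sin(A) = 5·sin(51°)/sin(52°)
sin(51°) ≈ 0.777146, sin(52°) ≈ 0.788011
b ≈ 5·0.777146/0.788011 ≈ 3.88573/0.788011 ≈ 4.93106

b = 4.931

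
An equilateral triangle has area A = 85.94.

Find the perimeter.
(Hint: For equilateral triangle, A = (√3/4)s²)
A = (√3/4)s²  ⇒  s² = 4A/√3 = 4·85.94/√3 = 343.76/1.73205 ≈ 198.47
s ≈ √198.47 ≈ 14.0879
Perimeter = 3s ≈ 3·14.0879 ≈ 42.2638

Perimeter = 42.26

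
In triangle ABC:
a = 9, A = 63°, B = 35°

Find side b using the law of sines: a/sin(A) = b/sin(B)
a/sin(A) = b/sin(B)  ⇒  b = a·sin(B)/sin(A) = 9·sin(35°)/sin(63°)
sin(35°) ≈ 0.573576, sin(63°) ≈ 0.891007
b ≈ 9·0.573576/0.891007 ≈ 5.16219/0.891007 ≈ 5.79366

b = 5.794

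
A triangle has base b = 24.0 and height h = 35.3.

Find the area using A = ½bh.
A = ½·b·h = ½·24.0·35.3 = ½·847.2 = 423.6

Area = 423.6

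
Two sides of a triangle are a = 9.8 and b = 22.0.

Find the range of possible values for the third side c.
Triangle inequality: |a − b| < c < a + b
|a − b| = |9.8 − 22.0| = 12.2
a + b = 9.8 + 22.0 = 31.8

12.2 < c < 31.8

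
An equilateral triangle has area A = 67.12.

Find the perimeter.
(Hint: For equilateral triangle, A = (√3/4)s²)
A = (√3/4)s²  ⇒  s² = 4A/√3 = 4·67.12/√3 = 268.48/1.73205 ≈ 155.007
s ≈ √155.007 ≈ 12.4502
Perimeter = 3s ≈ 3·12.4502 ≈ 37.3505

Perimeter = 37.35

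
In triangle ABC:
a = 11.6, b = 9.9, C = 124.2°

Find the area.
Two sides and the included angle (SAS): A = ½·a·b·sin(C) = ½·11.6·9.9·sin(124.2°)
sin(124.2°) ≈ 0.827081
A ≈ ½·114.84·0.827081 = 57.42·0.827081 ≈ 47.491

Area = 47.49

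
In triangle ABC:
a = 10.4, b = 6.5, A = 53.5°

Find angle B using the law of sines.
a/sin(A) = b/sin(B)  ⇒  sin(B) = b·sin(A)/a = 6.5·sin(53.5°)/10.4
sin(53.5°) ≈ 0.803857
sin(B) ≈ 6.5·0.803857/10.4 ≈ 5.22507/10.4 ≈ 0.502411
B = arcsin(0.502411) ≈ 30.1596°
(Since b ≤ a we need B ≤ A, so the obtuse alternative 180° − 30.1596° ≈ 149.84° is rejected.)

B = 30.16°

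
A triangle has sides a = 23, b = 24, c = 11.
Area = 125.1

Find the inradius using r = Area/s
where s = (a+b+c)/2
s = (23 + 24 + 11)/2 = 58/2 = 29
r = Area/s = 125.1/29 ≈ 4.31379

r = 4.314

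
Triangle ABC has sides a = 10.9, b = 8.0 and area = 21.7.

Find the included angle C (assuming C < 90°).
Area = ½·a·b·sin(C)  ⇒  sin(C) = 2·Area/(a·b) = 2·21.7/(10.9·8.0) = 43.4/87.2 ≈ 0.497706
C = arcsin(0.497706) ≈ 29.8484° (taking the acute solution since C < 90°)

C = 29.85°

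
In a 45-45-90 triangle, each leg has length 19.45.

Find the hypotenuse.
In a 45-45-90 triangle the sides are in ratio 1 : 1 : √2, so hypotenuse = leg·√2.
Hypotenuse = 19.45·√2 ≈ 19.45·1.41421 ≈ 27.5065

Hypotenuse = 19.45√2 = 27.51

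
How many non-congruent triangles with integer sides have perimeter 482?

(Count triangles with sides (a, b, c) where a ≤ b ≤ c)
Let a ≤ b ≤ c with a + b + c = 482. The only binding inequality is a + b > c, i.e. 482 − c > c, so c < 482/2; and c ≥ 482/3 since c is the largest side.
So 161 ≤ c ≤ 240. For each c, b runs from ⌈(482 − c)/2⌉ up to c (then a = 482 − b − c satisfies 1 ≤ a ≤ b automatically), giving c − ⌈(482 − c)/2⌉ + 1 choices.
Summing over c: 1 + 3 + 4 + 6 + … + 118 + 120  (80 terms, c = 161, …, 240) = 4840
Check (closed form: nearest integer to p²/48 for even p, (p+3)²/48 for odd p): 482²/48 = 232324/48 ≈ 4840.08 → 4840

4840 triangles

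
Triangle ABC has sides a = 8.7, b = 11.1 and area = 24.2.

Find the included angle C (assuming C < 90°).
Area = ½·a·b·sin(C)  ⇒  sin(C) = 2·Area/(a·b) = 2·24.2/(8.7·11.1) = 48.4/96.57 ≈ 0.501191
C = arcsin(0.501191) ≈ 30.0788° (taking the acute solution since C < 90°)

C = 30.08°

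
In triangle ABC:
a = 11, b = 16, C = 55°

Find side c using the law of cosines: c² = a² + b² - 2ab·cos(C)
c² = 11² + 16² − 2·11·16·cos(55°)
cos(55°) ≈ 0.573576
c² ≈ 121 + 256 − 352·(0.573576) ≈ 377 − 201.899 ≈ 175.101
c ≈ √175.101 ≈ 13.2326

c = 13.23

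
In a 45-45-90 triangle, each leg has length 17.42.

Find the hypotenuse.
In a 45-45-90 triangle the sides are in ratio 1 : 1 : √2, so hypotenuse = leg·√2.
Hypotenuse = 17.42·√2 ≈ 17.42·1.41421 ≈ 24.6356

Hypotenuse = 17.42√2 = 24.64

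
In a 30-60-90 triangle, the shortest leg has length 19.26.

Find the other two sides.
In a 30-60-90 triangle the sides are in ratio 1 : √3 : 2 (short leg : long leg : hypotenuse).
Long leg = 19.26·√3 ≈ 19.26·1.73205 ≈ 33.3593
Hypotenuse = 2·19.26 = 38.52

Long leg = 19.26√3 = 33.36, Hypotenuse = 38.52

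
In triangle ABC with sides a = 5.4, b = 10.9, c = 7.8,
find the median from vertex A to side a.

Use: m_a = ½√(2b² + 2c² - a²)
m_a = ½√(2·10.9² + 2·7.8² − 5.4²) = ½√(2·118.81 + 2·60.84 − 29.16) = ½√(237.62 + 121.68 − 29.16) = ½√330.14
√330.14 ≈ 18.1698, so m_a ≈ 9.08488

m_a = 9.085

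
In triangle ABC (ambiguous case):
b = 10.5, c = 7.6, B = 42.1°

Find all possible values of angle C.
b/sin(B) = c/sin(C)  ⇒  sin(C) = c·sin(B)/b = 7.6·sin(42.1°)/10.5
sin(42.1°) ≈ 0.670427
sin(C) ≈ 7.6·0.670427/10.5 ≈ 5.09524/10.5 ≈ 0.485261
Candidate 1: C₁ = arcsin(0.485261) ≈ 29.0296°  →  A = 180° − 42.1° − 29.0296° ≈ 108.87° > 0, valid
Candidate 2: C₂ = 180° − C₁ ≈ 150.97°  →  A = 180° − 42.1° − 150.97° ≈ -13.0704° ≤ 0, not a valid triangle

C = 29.03° (one solution)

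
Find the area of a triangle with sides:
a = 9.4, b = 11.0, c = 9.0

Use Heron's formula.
s = (9.4 + 11.0 + 9.0)/2 = 29.4/2 = 14.7
s − a = 5.3, s − b = 3.7, s − c = 5.7
s(s−a)(s−b)(s−c) = 14.7·5.3·3.7·5.7 ≈ 1643.12
Area = √1643.12 ≈ 40.5354

Area = 40.54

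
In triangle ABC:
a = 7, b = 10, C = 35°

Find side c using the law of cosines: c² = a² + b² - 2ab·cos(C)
c² = 7² + 10² − 2·7·10·cos(35°)
cos(35°) ≈ 0.819152
c² ≈ 49 + 100 − 140·(0.819152) ≈ 149 − 114.681 ≈ 34.3187
c ≈ √34.3187 ≈ 5.85822

c = 5.858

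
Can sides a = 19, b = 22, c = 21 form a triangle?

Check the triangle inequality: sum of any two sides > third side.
a + b vs c: 19 + 22 = 41 > 21  ✓
a + c vs b: 19 + 21 = 40 > 22  ✓
b + c vs a: 22 + 21 = 43 > 19  ✓

Yes, triangle inequality satisfied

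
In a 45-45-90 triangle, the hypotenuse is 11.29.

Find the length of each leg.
In a 45-45-90 triangle hypotenuse = leg·√2, so leg = hypotenuse/√2.
Leg = 11.29/√2 ≈ 11.29/1.41421 ≈ 7.98324

Each leg = 7.983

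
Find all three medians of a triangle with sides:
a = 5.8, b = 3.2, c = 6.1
Median formula: m_a = ½√(2b² + 2c² − a²) (and cyclically). a² = 33.64, b² = 10.24, c² = 37.21.
m_a = ½√(2·10.24 + 2·37.21 − 33.64) = ½√61.26 ≈ ½·7.82688 ≈ 3.91344
m_b = ½√(2·33.64 + 2·37.21 − 10.24) = ½√131.46 ≈ ½·11.4656 ≈ 5.7328
m_c = ½√(2·33.64 + 2·10.24 − 37.21) = ½√50.55 ≈ ½·7.10985 ≈ 3.55493

m_a = 3.913, m_b = 5.733, m_c = 3.555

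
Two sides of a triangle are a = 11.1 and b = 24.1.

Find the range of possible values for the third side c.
Triangle inequality: |a − b| < c < a + b
|a − b| = |11.1 − 24.1| = 13
a + b = 11.1 + 24.1 = 35.2

13 < c < 35.2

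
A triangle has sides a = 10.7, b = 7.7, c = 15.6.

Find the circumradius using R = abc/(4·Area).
First find the area with Heron's formula.
s = (10.7 + 7.7 + 15.6)/2 = 17
Area = √(s(s−a)(s−b)(s−c)) = √(17·6.3·9.3·1.4) ≈ √1394.44 ≈ 37.3422
abc = 10.7·7.7·15.6 = 1285.284
R = abc/(4·Area) ≈ 1285.284/(4·37.3422) = 1285.284/149.369 ≈ 8.60476

R = 8.605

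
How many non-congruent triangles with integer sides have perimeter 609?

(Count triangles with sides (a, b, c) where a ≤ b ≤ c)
Let a ≤ b ≤ c with a + b + c = 609. The only binding inequality is a + b > c, i.e. 609 − c > c, so c < 609/2; and c ≥ 609/3 since c is the largest side.
So 203 ≤ c ≤ 304. For each c, b runs from ⌈(609 − c)/2⌉ up to c (then a = 609 − b − c satisfies 1 ≤ a ≤ b automatically), giving c − ⌈(609 − c)/2⌉ + 1 choices.
Summing over c: 1 + 2 + 4 + 5 + … + 151 + 152  (102 terms, c = 203, …, 304) = 7803
Check (closed form: nearest integer to p²/48 for even p, (p+3)²/48 for odd p): (609+3)²/48 = 612²/48 = 374544/48 ≈ 7803.00 → 7803

7803 triangles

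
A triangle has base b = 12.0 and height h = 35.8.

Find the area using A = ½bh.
A = ½·b·h = ½·12.0·35.8 = ½·429.6 = 214.8

Area = 214.8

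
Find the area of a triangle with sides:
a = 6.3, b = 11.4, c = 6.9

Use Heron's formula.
s = (6.3 + 11.4 + 6.9)/2 = 24.6/2 = 12.3
s − a = 6, s − b = 0.9, s − c = 5.4
s(s−a)(s−b)(s−c) = 12.3·6·0.9·5.4 ≈ 358.668
Area = √358.668 ≈ 18.9385

Area = 18.94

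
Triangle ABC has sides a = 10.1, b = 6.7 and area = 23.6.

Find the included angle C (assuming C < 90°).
Area = ½·a·b·sin(C)  ⇒  sin(C) = 2·Area/(a·b) = 2·23.6/(10.1·6.7) = 47.2/67.67 ≈ 0.697503
C = arcsin(0.697503) ≈ 44.227° (taking the acute solution since C < 90°)

C = 44.23°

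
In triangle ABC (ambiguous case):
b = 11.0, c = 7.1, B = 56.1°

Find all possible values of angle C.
b/sin(B) = c/sin(C)  ⇒  sin(C) = c·sin(B)/b = 7.1·sin(56.1°)/11.0
sin(56.1°) ≈ 0.830012
sin(C) ≈ 7.1·0.830012/11.0 ≈ 5.89309/11.0 ≈ 0.535735
Candidate 1: C₁ = arcsin(0.535735) ≈ 32.3938°  →  A = 180° − 56.1° − 32.3938° ≈ 91.5062° > 0, valid
Candidate 2: C₂ = 180° − C₁ ≈ 147.606°  →  A = 180° − 56.1° − 147.606° ≈ -23.7062° ≤ 0, not a valid triangle

C = 32.39° (one solution)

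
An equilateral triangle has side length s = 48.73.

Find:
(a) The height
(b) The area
(a) The height splits the triangle into two 30-60-90 halves: h = s·√3/2 = 48.73·1.73205/2 ≈ 84.4028/2 ≈ 42.2014
(b) Area = (√3/4)·s² = (√3/4)·48.73² = (√3/4)·2374.6129 ≈ 0.433013·2374.6129 ≈ 1028.24

Height = 42.2, Area = 1028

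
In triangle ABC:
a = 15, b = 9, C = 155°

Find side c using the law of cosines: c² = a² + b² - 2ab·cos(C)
c² = 15² + 9² − 2·15·9·cos(155°)
cos(155°) ≈ -0.906308
c² ≈ 225 + 81 − 270·(-0.906308) ≈ 306 + 244.703 ≈ 550.703
c ≈ √550.703 ≈ 23.4671

c = 23.47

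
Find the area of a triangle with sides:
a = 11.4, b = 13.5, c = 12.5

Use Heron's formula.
s = (11.4 + 13.5 + 12.5)/2 = 37.4/2 = 18.7
s − a = 7.3, s − b = 5.2, s − c = 6.2
s(s−a)(s−b)(s−c) = 18.7·7.3·5.2·6.2 ≈ 4401.08
Area = √4401.08 ≈ 66.3407

Area = 66.34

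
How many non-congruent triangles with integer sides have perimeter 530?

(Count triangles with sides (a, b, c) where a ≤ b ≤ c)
Let a ≤ b ≤ c with a + b + c = 530. The only binding inequality is a + b > c, i.e. 530 − c > c, so c < 530/2; and c ≥ 530/3 since c is the largest side.
So 177 ≤ c ≤ 264. For each c, b runs from ⌈(530 − c)/2⌉ up to c (then a = 530 − b − c satisfies 1 ≤ a ≤ b automatically), giving c − ⌈(530 − c)/2⌉ + 1 choices.
Summing over c: 1 + 3 + 4 + 6 + … + 130 + 132  (88 terms, c = 177, …, 264) = 5852
Check (closed form: nearest integer to p²/48 for even p, (p+3)²/48 for odd p): 530²/48 = 280900/48 ≈ 5852.08 → 5852

5852 triangles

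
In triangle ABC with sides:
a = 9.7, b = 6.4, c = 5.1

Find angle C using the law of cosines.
c² = a² + b² − 2ab·cos(C)  ⇒  cos(C) = (a² + b² − c²)/(2ab)
cos(C) = (9.7² + 6.4² − 5.1²)/(2·9.7·6.4) = (94.09 + 40.96 − 26.01)/124.16 = 109.04/124.16 ≈ 0.878222
C = arccos(0.878222) ≈ 28.5714°

C = 28.57°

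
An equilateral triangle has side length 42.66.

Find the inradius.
r = Area/s with s the semi-perimeter.
Area = (√3/4)·42.66² = (√3/4)·1819.8756 ≈ 0.433013·1819.8756 ≈ 788.029
s = 3·42.66/2 = 63.99
r ≈ 788.029/63.99 ≈ 12.3149
(Equivalently r = side/(2√3) = 42.66/3.4641 ≈ 12.3149.)

r = 12.31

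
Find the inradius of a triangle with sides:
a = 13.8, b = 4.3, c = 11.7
r = Area/s where s is the semi-perimeter.
s = (13.8 + 4.3 + 11.7)/2 = 29.8/2 = 14.9
Area = √(s(s−a)(s−b)(s−c)) = √(14.9·1.1·10.6·3.2) ≈ √555.949 ≈ 23.5786
r ≈ 23.5786/14.9 ≈ 1.58245

r = 1.582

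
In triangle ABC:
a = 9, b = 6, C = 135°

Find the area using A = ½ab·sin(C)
A = ½·a·b·sin(C) = ½·9·6·sin(135°)
sin(135°) ≈ 0.707107
A ≈ ½·54·0.707107 = 27·0.707107 ≈ 19.0919

Area = 19.09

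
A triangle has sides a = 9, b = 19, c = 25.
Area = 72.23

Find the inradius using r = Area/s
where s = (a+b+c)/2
s = (9 + 19 + 25)/2 = 53/2 = 26.5
r = Area/s = 72.23/26.5 ≈ 2.72566

r = 2.726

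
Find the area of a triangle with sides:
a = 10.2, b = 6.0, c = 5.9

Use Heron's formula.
s = (10.2 + 6.0 + 5.9)/2 = 22.1/2 = 11.05
s − a = 0.85, s − b = 5.05, s − c = 5.15
s(s−a)(s−b)(s−c) = 11.05·0.85·5.05·5.15 ≈ 244.275
Area = √244.275 ≈ 15.6293

Area = 15.63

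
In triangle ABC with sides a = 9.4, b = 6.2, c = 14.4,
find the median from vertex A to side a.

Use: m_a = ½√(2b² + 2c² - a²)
m_a = ½√(2·6.2² + 2·14.4² − 9.4²) = ½√(2·38.44 + 2·207.36 − 88.36) = ½√(76.88 + 414.72 − 88.36) = ½√403.24
√403.24 ≈ 20.0808, so m_a ≈ 10.0404

m_a = 10.04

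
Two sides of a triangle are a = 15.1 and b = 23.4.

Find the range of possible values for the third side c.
Triangle inequality: |a − b| < c < a + b
|a − b| = |15.1 − 23.4| = 8.3
a + b = 15.1 + 23.4 = 38.5

8.3 < c < 38.5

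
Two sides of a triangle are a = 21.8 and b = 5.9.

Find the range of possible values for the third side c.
Triangle inequality: |a − b| < c < a + b
|a − b| = |21.8 − 5.9| = 15.9
a + b = 21.8 + 5.9 = 27.7

15.9 < c < 27.7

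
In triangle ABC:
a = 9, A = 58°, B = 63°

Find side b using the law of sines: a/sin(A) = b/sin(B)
a/sin(A) = b/sin(B)  ⇒  b = a·sin(B)/sin(A) = 9·sin(63°)/sin(58°)
sin(63°) ≈ 0.891007, sin(58°) ≈ 0.848048
b ≈ 9·0.891007/0.848048 ≈ 8.01906/0.848048 ≈ 9.4559

b = 9.456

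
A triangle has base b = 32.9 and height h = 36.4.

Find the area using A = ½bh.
A = ½·b·h = ½·32.9·36.4 = ½·1197.56 = 598.78

Area = 598.78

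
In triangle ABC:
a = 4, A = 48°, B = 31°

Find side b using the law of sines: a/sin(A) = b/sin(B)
a/sin(A) = b/sin(B)  ⇒  b = a·sin(B)/sin(A) = 4·sin(31°)/sin(48°)
sin(31°) ≈ 0.515038, sin(48°) ≈ 0.743145
b ≈ 4·0.515038/0.743145 ≈ 2.06015/0.743145 ≈ 2.77221

b = 2.772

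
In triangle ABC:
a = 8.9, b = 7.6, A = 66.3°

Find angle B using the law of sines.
a/sin(A) = b/sin(B)  ⇒  sin(B) = b·sin(A)/a = 7.6·sin(66.3°)/8.9
sin(66.3°) ≈ 0.915663
sin(B) ≈ 7.6·0.915663/8.9 ≈ 6.95904/8.9 ≈ 0.781914
B = arcsin(0.781914) ≈ 51.4362°
(Since b ≤ a we need B ≤ A, so the obtuse alternative 180° − 51.4362° ≈ 128.564° is rejected.)

B = 51.44°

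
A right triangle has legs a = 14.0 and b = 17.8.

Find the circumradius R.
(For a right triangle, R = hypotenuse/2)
Hypotenuse c = √(a² + b²) = √(196 + 316.84) = √512.84 ≈ 22.646
R = c/2 ≈ 22.646/2 ≈ 11.323

R = 11.32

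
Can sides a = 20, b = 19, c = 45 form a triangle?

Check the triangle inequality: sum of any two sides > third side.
a + b vs c: 20 + 19 = 39 ≤ 45  ✗
a + c vs b: 20 + 45 = 65 > 19  ✓
b + c vs a: 19 + 45 = 64 > 20  ✓

No: 20 + 19 = 39 is not > 45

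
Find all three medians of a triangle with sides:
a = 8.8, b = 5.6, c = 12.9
Median formula: m_a = ½√(2b² + 2c² − a²) (and cyclically). a² = 77.44, b² = 31.36, c² = 166.41.
m_a = ½√(2·31.36 + 2·166.41 − 77.44) = ½√318.1 ≈ ½·17.8354 ≈ 8.91768
m_b = ½√(2·77.44 + 2·166.41 − 31.36) = ½√456.34 ≈ ½·21.3621 ≈ 10.6811
m_c = ½√(2·77.44 + 2·31.36 − 166.41) = ½√51.19 ≈ ½·7.15472 ≈ 3.57736

m_a = 8.918, m_b = 10.68, m_c = 3.577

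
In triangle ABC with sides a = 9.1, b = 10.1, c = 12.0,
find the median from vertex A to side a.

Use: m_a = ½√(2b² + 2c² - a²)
m_a = ½√(2·10.1² + 2·12.0² − 9.1²) = ½√(2·102.01 + 2·144 − 82.81) = ½√(204.02 + 288 − 82.81) = ½√409.21
√409.21 ≈ 20.2289, so m_a ≈ 10.1145

m_a = 10.11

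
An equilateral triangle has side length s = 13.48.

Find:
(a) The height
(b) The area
(a) The height splits the triangle into two 30-60-90 halves: h = s·√3/2 = 13.48·1.73205/2 ≈ 23.348/2 ≈ 11.674
(b) Area = (√3/4)·s² = (√3/4)·13.48² = (√3/4)·181.7104 ≈ 0.433013·181.7104 ≈ 78.6829

Height = 11.67, Area = 78.68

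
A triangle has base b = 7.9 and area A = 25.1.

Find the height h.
A = ½·b·h  ⇒  h = 2A/b = 2·25.1/7.9 = 50.2/7.9 ≈ 6.35443

h = 6.354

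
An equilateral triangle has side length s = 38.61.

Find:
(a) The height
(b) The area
(a) The height splits the triangle into two 30-60-90 halves: h = s·√3/2 = 38.61·1.73205/2 ≈ 66.8745/2 ≈ 33.4372
(b) Area = (√3/4)·s² = (√3/4)·38.61² = (√3/4)·1490.7321 ≈ 0.433013·1490.7321 ≈ 645.506

Height = 33.44, Area = 645.5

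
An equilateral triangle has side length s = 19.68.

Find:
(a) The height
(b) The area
(a) The height splits the triangle into two 30-60-90 halves: h = s·√3/2 = 19.68·1.73205/2 ≈ 34.0868/2 ≈ 17.0434
(b) Area = (√3/4)·s² = (√3/4)·19.68² = (√3/4)·387.3024 ≈ 0.433013·387.3024 ≈ 167.707

Height = 17.04, Area = 167.7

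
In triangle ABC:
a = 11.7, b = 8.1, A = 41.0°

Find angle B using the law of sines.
a/sin(A) = b/sin(B)  ⇒  sin(B) = b·sin(A)/a = 8.1·sin(41.0°)/11.7
sin(41.0°) ≈ 0.656059
sin(B) ≈ 8.1·0.656059/11.7 ≈ 5.31408/11.7 ≈ 0.454195
B = arcsin(0.454195) ≈ 27.0131°
(Since b ≤ a we need B ≤ A, so the obtuse alternative 180° − 27.0131° ≈ 152.987° is rejected.)

B = 27.01°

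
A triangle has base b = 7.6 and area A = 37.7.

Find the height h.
A = ½·b·h  ⇒  h = 2A/b = 2·37.7/7.6 = 75.4/7.6 ≈ 9.92105

h = 9.921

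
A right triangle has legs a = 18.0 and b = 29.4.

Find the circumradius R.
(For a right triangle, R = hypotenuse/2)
Hypotenuse c = √(a² + b²) = √(324 + 864.36) = √1188.36 ≈ 34.4726
R = c/2 ≈ 34.4726/2 ≈ 17.2363

R = 17.24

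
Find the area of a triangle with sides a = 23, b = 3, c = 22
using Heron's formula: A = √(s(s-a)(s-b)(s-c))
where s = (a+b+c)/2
s = (23 + 3 + 22)/2 = 48/2 = 24
s − a = 1, s − b = 21, s − c = 2
s(s−a)(s−b)(s−c) = 24·1·21·2 = 1008
Area = √1008 ≈ 31.749

s = 24.0, Area = 31.75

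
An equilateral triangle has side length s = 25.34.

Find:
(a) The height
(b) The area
(a) The height splits the triangle into two 30-60-90 halves: h = s·√3/2 = 25.34·1.73205/2 ≈ 43.8902/2 ≈ 21.9451
(b) Area = (√3/4)·s² = (√3/4)·25.34² = (√3/4)·642.1156 ≈ 0.433013·642.1156 ≈ 278.044

Height = 21.95, Area = 278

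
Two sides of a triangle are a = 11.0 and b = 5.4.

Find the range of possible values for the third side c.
Triangle inequality: |a − b| < c < a + b
|a − b| = |11.0 − 5.4| = 5.6
a + b = 11.0 + 5.4 = 16.4

5.6 < c < 16.4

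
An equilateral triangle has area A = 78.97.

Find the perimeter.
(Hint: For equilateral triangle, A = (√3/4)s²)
A = (√3/4)s²  ⇒  s² = 4A/√3 = 4·78.97/√3 = 315.88/1.73205 ≈ 182.373
s ≈ √182.373 ≈ 13.5046
Perimeter = 3s ≈ 3·13.5046 ≈ 40.5137

Perimeter = 40.51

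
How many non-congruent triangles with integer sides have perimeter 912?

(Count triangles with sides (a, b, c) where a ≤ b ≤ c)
Let a ≤ b ≤ c with a + b + c = 912. The only binding inequality is a + b > c, i.e. 912 − c > c, so c < 912/2; and c ≥ 912/3 since c is the largest side.
So 304 ≤ c ≤ 455. For each c, b runs from ⌈(912 − c)/2⌉ up to c (then a = 912 − b − c satisfies 1 ≤ a ≤ b automatically), giving c − ⌈(912 − c)/2⌉ + 1 choices.
Summing over c: 1 + 2 + 4 + 5 + … + 226 + 227  (152 terms, c = 304, …, 455) = 17328
Check (closed form: nearest integer to p²/48 for even p, (p+3)²/48 for odd p): 912²/48 = 831744/48 ≈ 17328.00 → 17328

17328 triangles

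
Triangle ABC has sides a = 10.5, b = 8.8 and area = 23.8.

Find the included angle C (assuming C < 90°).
Area = ½·a·b·sin(C)  ⇒  sin(C) = 2·Area/(a·b) = 2·23.8/(10.5·8.8) = 47.6/92.4 ≈ 0.515152
C = arcsin(0.515152) ≈ 31.0076° (taking the acute solution since C < 90°)

C = 31.01°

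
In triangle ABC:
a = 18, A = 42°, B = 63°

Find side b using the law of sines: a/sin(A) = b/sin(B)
a/sin(A) = b/sin(B)  ⇒  b = a·sin(B)/sin(A) = 18·sin(63°)/sin(42°)
sin(63°) ≈ 0.891007, sin(42°) ≈ 0.669131
b ≈ 18·0.891007/0.669131 ≈ 16.0381/0.669131 ≈ 23.9686

b = 23.97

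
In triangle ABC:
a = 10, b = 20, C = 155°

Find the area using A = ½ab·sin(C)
A = ½·a·b·sin(C) = ½·10·20·sin(155°)
sin(155°) ≈ 0.422618
A ≈ ½·200·0.422618 = 100·0.422618 ≈ 42.2618

Area = 42.26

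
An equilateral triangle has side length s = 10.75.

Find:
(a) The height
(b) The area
(a) The height splits the triangle into two 30-60-90 halves: h = s·√3/2 = 10.75·1.73205/2 ≈ 18.6195/2 ≈ 9.30977
(b) Area = (√3/4)·s² = (√3/4)·10.75² = (√3/4)·115.5625 ≈ 0.433013·115.5625 ≈ 50.04

Height = 9.31, Area = 50.04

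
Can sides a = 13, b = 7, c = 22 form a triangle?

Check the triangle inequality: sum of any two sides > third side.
a + b vs c: 13 + 7 = 20 ≤ 22  ✗
a + c vs b: 13 + 22 = 35 > 7  ✓
b + c vs a: 7 + 22 = 29 > 13  ✓

No: 13 + 7 = 20 is not > 22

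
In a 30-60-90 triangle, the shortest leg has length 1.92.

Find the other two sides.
In a 30-60-90 triangle the sides are in ratio 1 : √3 : 2 (short leg : long leg : hypotenuse).
Long leg = 1.92·√3 ≈ 1.92·1.73205 ≈ 3.32554
Hypotenuse = 2·1.92 = 3.84

Long leg = 1.92√3 = 3.326, Hypotenuse = 3.84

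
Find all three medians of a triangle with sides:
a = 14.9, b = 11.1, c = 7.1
Median formula: m_a = ½√(2b² + 2c² − a²) (and cyclically). a² = 222.01, b² = 123.21, c² = 50.41.
m_a = ½√(2·123.21 + 2·50.41 − 222.01) = ½√125.23 ≈ ½·11.1906 ≈ 5.59531
m_b = ½√(2·222.01 + 2·50.41 − 123.21) = ½√421.63 ≈ ½·20.5336 ≈ 10.2668
m_c = ½√(2·222.01 + 2·123.21 − 50.41) = ½√640.03 ≈ ½·25.2988 ≈ 12.6494

m_a = 5.595, m_b = 10.27, m_c = 12.65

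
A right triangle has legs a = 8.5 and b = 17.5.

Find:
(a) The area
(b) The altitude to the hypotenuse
(a) The legs are perpendicular, so Area = ½·a·b = ½·8.5·17.5 = ½·148.75 = 74.375
(b) Hypotenuse c = √(a² + b²) = √(72.25 + 306.25) = √378.5 ≈ 19.4551
    Area = ½·c·h_c  ⇒  h_c = 2·Area/c = 148.75/19.4551 ≈ 7.64582

Area = 74.375, h_c = 7.646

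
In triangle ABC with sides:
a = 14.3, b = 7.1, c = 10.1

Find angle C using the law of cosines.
c² = a² + b² − 2ab·cos(C)  ⇒  cos(C) = (a² + b² − c²)/(2ab)
cos(C) = (14.3² + 7.1² − 10.1²)/(2·14.3·7.1) = (204.49 + 50.41 − 102.01)/203.06 = 152.89/203.06 ≈ 0.75293
C = arccos(0.75293) ≈ 41.1552°

C = 41.16°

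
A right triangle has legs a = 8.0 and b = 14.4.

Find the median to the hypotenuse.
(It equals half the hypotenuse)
Hypotenuse c = √(a² + b²) = √(64 + 207.36) = √271.36 ≈ 16.473
Median to hypotenuse = c/2 ≈ 16.473/2 ≈ 8.2365

Median = 8.237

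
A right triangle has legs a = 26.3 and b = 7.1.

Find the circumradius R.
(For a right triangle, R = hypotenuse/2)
Hypotenuse c = √(a² + b²) = √(691.69 + 50.41) = √742.1 ≈ 27.2415
R = c/2 ≈ 27.2415/2 ≈ 13.6208

R = 13.62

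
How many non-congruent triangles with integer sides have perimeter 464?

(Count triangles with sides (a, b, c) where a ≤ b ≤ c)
Let a ≤ b ≤ c with a + b + c = 464. The only binding inequality is a + b > c, i.e. 464 − c > c, so c < 464/2; and c ≥ 464/3 since c is the largest side.
So 155 ≤ c ≤ 231. For each c, b runs from ⌈(464 − c)/2⌉ up to c (then a = 464 − b − c satisfies 1 ≤ a ≤ b automatically), giving c − ⌈(464 − c)/2⌉ + 1 choices.
Summing over c: 1 + 3 + 4 + 6 + … + 114 + 115  (77 terms, c = 155, …, 231) = 4485
Check (closed form: nearest integer to p²/48 for even p, (p+3)²/48 for odd p): 464²/48 = 215296/48 ≈ 4485.33 → 4485

4485 triangles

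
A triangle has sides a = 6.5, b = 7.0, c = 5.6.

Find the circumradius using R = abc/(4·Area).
First find the area with Heron's formula.
s = (6.5 + 7.0 + 5.6)/2 = 9.55
Area = √(s(s−a)(s−b)(s−c)) = √(9.55·3.05·2.55·3.95) ≈ √293.387 ≈ 17.1285
abc = 6.5·7.0·5.6 = 254.8
R = abc/(4·Area) ≈ 254.8/(4·17.1285) = 254.8/68.5141 ≈ 3.71894

R = 3.719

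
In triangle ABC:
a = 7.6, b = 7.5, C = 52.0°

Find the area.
Two sides and the included angle (SAS): A = ½·a·b·sin(C) = ½·7.6·7.5·sin(52.0°)
sin(52.0°) ≈ 0.788011
A ≈ ½·57·0.788011 = 28.5·0.788011 ≈ 22.4583

Area = 22.46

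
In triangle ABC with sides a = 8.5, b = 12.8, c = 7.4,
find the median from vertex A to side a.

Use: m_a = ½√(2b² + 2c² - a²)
m_a = ½√(2·12.8² + 2·7.4² − 8.5²) = ½√(2·163.84 + 2·54.76 − 72.25) = ½√(327.68 + 109.52 − 72.25) = ½√364.95
√364.95 ≈ 19.1037, so m_a ≈ 9.55183

m_a = 9.552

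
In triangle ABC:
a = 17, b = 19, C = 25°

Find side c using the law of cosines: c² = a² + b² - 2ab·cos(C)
c² = 17² + 19² − 2·17·19·cos(25°)
cos(25°) ≈ 0.906308
c² ≈ 289 + 361 − 646·(0.906308) ≈ 650 − 585.475 ≈ 64.5252
c ≈ √64.5252 ≈ 8.03276

c = 8.033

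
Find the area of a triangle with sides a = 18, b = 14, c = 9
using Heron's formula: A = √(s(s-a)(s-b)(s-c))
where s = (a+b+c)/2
s = (18 + 14 + 9)/2 = 41/2 = 20.5
s − a = 2.5, s − b = 6.5, s − c = 11.5
s(s−a)(s−b)(s−c) = 20.5·2.5·6.5·11.5 = 3830.9375
Area = √3830.9375 ≈ 61.8946

s = 20.5, Area = 61.89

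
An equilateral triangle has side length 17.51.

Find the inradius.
r = Area/s with s the semi-perimeter.
Area = (√3/4)·17.51² = (√3/4)·306.6001 ≈ 0.433013·306.6001 ≈ 132.762
s = 3·17.51/2 = 26.265
r ≈ 132.762/26.265 ≈ 5.0547
(Equivalently r = side/(2√3) = 17.51/3.4641 ≈ 5.0547.)

r = 5.055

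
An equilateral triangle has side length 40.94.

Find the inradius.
r = Area/s with s the semi-perimeter.
Area = (√3/4)·40.94² = (√3/4)·1676.0836 ≈ 0.433013·1676.0836 ≈ 725.765
s = 3·40.94/2 = 61.41
r ≈ 725.765/61.41 ≈ 11.8184
(Equivalently r = side/(2√3) = 40.94/3.4641 ≈ 11.8184.)

r = 11.82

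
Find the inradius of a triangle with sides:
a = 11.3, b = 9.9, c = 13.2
r = Area/s where s is the semi-perimeter.
s = (11.3 + 9.9 + 13.2)/2 = 34.4/2 = 17.2
Area = √(s(s−a)(s−b)(s−c)) = √(17.2·5.9·7.3·4) ≈ √2963.22 ≈ 54.4354
r ≈ 54.4354/17.2 ≈ 3.16485

r = 3.165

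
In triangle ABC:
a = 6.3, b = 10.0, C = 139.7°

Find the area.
Two sides and the included angle (SAS): A = ½·a·b·sin(C) = ½·6.3·10.0·sin(139.7°)
sin(139.7°) ≈ 0.64679
A ≈ ½·63·0.64679 = 31.5·0.64679 ≈ 20.3739

Area = 20.37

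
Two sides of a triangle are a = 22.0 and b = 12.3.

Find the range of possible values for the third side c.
Triangle inequality: |a − b| < c < a + b
|a − b| = |22.0 − 12.3| = 9.7
a + b = 22.0 + 12.3 = 34.3

9.7 < c < 34.3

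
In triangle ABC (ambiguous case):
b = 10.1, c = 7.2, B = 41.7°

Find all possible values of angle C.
b/sin(B) = c/sin(C)  ⇒  sin(C) = c·sin(B)/b = 7.2·sin(41.7°)/10.1
sin(41.7°) ≈ 0.66523
sin(C) ≈ 7.2·0.66523/10.1 ≈ 4.78966/10.1 ≈ 0.474224
Candidate 1: C₁ = arcsin(0.474224) ≈ 28.3088°  →  A = 180° − 41.7° − 28.3088° ≈ 109.991° > 0, valid
Candidate 2: C₂ = 180° − C₁ ≈ 151.691°  →  A = 180° − 41.7° − 151.691° ≈ -13.3912° ≤ 0, not a valid triangle

C = 28.31° (one solution)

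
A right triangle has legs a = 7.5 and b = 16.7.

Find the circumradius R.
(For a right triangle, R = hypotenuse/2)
Hypotenuse c = √(a² + b²) = √(56.25 + 278.89) = √335.14 ≈ 18.3068
R = c/2 ≈ 18.3068/2 ≈ 9.15341

R = 9.153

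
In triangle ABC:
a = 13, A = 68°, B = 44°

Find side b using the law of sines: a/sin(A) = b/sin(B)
a/sin(A) = b/sin(B)  ⇒  b = a·sin(B)/sin(A) = 13·sin(44°)/sin(68°)
sin(44°) ≈ 0.694658, sin(68°) ≈ 0.927184
b ≈ 13·0.694658/0.927184 ≈ 9.03056/0.927184 ≈ 9.73977

b = 9.74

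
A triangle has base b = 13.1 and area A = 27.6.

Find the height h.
A = ½·b·h  ⇒  h = 2A/b = 2·27.6/13.1 = 55.2/13.1 ≈ 4.21374

h = 4.214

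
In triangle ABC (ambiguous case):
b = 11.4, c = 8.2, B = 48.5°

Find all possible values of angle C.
b/sin(B) = c/sin(C)  ⇒  sin(C) = c·sin(B)/b = 8.2·sin(48.5°)/11.4
sin(48.5°) ≈ 0.748956
sin(C) ≈ 8.2·0.748956/11.4 ≈ 6.14144/11.4 ≈ 0.538723
Candidate 1: C₁ = arcsin(0.538723) ≈ 32.5967°  →  A = 180° − 48.5° − 32.5967° ≈ 98.9033° > 0, valid
Candidate 2: C₂ = 180° − C₁ ≈ 147.403°  →  A = 180° − 48.5° − 147.403° ≈ -15.9033° ≤ 0, not a valid triangle

C = 32.6° (one solution)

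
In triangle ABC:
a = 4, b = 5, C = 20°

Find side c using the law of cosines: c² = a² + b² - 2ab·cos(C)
c² = 4² + 5² − 2·4·5·cos(20°)
cos(20°) ≈ 0.939693
c² ≈ 16 + 25 − 40·(0.939693) ≈ 41 − 37.5877 ≈ 3.4123
c ≈ √3.4123 ≈ 1.84724

c = 1.847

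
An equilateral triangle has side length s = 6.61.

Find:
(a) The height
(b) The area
(a) The height splits the triangle into two 30-60-90 halves: h = s·√3/2 = 6.61·1.73205/2 ≈ 11.4489/2 ≈ 5.72443
(b) Area = (√3/4)·s² = (√3/4)·6.61² = (√3/4)·43.6921 ≈ 0.433013·43.6921 ≈ 18.9192

Height = 5.724, Area = 18.92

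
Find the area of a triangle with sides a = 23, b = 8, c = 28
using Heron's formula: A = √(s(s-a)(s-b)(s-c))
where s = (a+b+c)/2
s = (23 + 8 + 28)/2 = 59/2 = 29.5
s − a = 6.5, s − b = 21.5, s − c = 1.5
s(s−a)(s−b)(s−c) = 29.5·6.5·21.5·1.5 = 6183.9375
Area = √6183.9375 ≈ 78.638

s = 29.5, Area = 78.64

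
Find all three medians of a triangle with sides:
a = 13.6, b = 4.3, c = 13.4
Median formula: m_a = ½√(2b² + 2c² − a²) (and cyclically). a² = 184.96, b² = 18.49, c² = 179.56.
m_a = ½√(2·18.49 + 2·179.56 − 184.96) = ½√211.14 ≈ ½·14.5307 ≈ 7.26533
m_b = ½√(2·184.96 + 2·179.56 − 18.49) = ½√710.55 ≈ ½·26.6561 ≈ 13.3281
m_c = ½√(2·184.96 + 2·18.49 − 179.56) = ½√227.34 ≈ ½·15.0778 ≈ 7.5389

m_a = 7.265, m_b = 13.33, m_c = 7.539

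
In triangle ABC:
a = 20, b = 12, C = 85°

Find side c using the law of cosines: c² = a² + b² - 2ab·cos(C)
c² = 20² + 12² − 2·20·12·cos(85°)
cos(85°) ≈ 0.0871557
c² ≈ 400 + 144 − 480·(0.0871557) ≈ 544 − 41.8348 ≈ 502.165
c ≈ √502.165 ≈ 22.409

c = 22.41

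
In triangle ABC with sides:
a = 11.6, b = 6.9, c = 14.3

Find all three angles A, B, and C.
Law of cosines for each angle (a² = 134.56, b² = 47.61, c² = 204.49):
cos(A) = (b² + c² − a²)/(2bc) = (47.61 + 204.49 − 134.56)/(2·6.9·14.3) = 117.54/197.34 ≈ 0.595622  ⇒  A ≈ 53.443°
cos(B) = (a² + c² − b²)/(2ac) = (134.56 + 204.49 − 47.61)/(2·11.6·14.3) = 291.44/331.76 ≈ 0.878466  ⇒  B ≈ 28.5421°
cos(C) = (a² + b² − c²)/(2ab) = (134.56 + 47.61 − 204.49)/(2·11.6·6.9) = -22.32/160.08 ≈ -0.13943  ⇒  C ≈ 98.0149°
Check: A + B + C ≈ 180°

A = 53.44°, B = 28.54°, C = 98.01°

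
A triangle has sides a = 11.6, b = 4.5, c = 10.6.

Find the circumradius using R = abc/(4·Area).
First find the area with Heron's formula.
s = (11.6 + 4.5 + 10.6)/2 = 13.35
Area = √(s(s−a)(s−b)(s−c)) = √(13.35·1.75·8.85·2.75) ≈ √568.585 ≈ 23.845
abc = 11.6·4.5·10.6 = 553.32
R = abc/(4·Area) ≈ 553.32/(4·23.845) = 553.32/95.3801 ≈ 5.80121

R = 5.801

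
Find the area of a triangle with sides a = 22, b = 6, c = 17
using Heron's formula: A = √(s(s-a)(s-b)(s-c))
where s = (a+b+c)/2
s = (22 + 6 + 17)/2 = 45/2 = 22.5
s − a = 0.5, s − b = 16.5, s − c = 5.5
s(s−a)(s−b)(s−c) = 22.5·0.5·16.5·5.5 = 1020.9375
Area = √1020.9375 ≈ 31.9521

s = 22.5, Area = 31.95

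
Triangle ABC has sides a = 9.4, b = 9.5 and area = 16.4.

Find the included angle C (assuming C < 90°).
Area = ½·a·b·sin(C)  ⇒  sin(C) = 2·Area/(a·b) = 2·16.4/(9.4·9.5) = 32.8/89.3 ≈ 0.367301
C = arcsin(0.367301) ≈ 21.5493° (taking the acute solution since C < 90°)

C = 21.55°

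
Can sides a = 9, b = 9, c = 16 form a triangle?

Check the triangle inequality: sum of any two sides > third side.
a + b vs c: 9 + 9 = 18 > 16  ✓
a + c vs b: 9 + 16 = 25 > 9  ✓
b + c vs a: 9 + 16 = 25 > 9  ✓

Yes, triangle inequality satisfied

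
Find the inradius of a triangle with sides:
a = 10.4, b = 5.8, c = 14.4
r = Area/s where s is the semi-perimeter.
s = (10.4 + 5.8 + 14.4)/2 = 30.6/2 = 15.3
Area = √(s(s−a)(s−b)(s−c)) = √(15.3·4.9·9.5·0.9) ≈ √640.994 ≈ 25.3178
r ≈ 25.3178/15.3 ≈ 1.65476

r = 1.655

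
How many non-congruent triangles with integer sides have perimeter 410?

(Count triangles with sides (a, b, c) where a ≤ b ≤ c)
Let a ≤ b ≤ c with a + b + c = 410. The only binding inequality is a + b > c, i.e. 410 − c > c, so c < 410/2; and c ≥ 410/3 since c is the largest side.
So 137 ≤ c ≤ 204. For each c, b runs from ⌈(410 − c)/2⌉ up to c (then a = 410 − b − c satisfies 1 ≤ a ≤ b automatically), giving c − ⌈(410 − c)/2⌉ + 1 choices.
Summing over c: 1 + 3 + 4 + 6 + … + 100 + 102  (68 terms, c = 137, …, 204) = 3502
Check (closed form: nearest integer to p²/48 for even p, (p+3)²/48 for odd p): 410²/48 = 168100/48 ≈ 3502.08 → 3502

3502 triangles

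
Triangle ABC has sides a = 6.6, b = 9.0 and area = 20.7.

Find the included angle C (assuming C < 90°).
Area = ½·a·b·sin(C)  ⇒  sin(C) = 2·Area/(a·b) = 2·20.7/(6.6·9.0) = 41.4/59.4 ≈ 0.69697
C = arcsin(0.69697) ≈ 44.1844° (taking the acute solution since C < 90°)

C = 44.18°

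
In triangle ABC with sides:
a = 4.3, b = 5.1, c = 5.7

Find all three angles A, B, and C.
Law of cosines for each angle (a² = 18.49, b² = 26.01, c² = 32.49):
cos(A) = (b² + c² − a²)/(2bc) = (26.01 + 32.49 − 18.49)/(2·5.1·5.7) = 40.01/58.14 ≈ 0.688166  ⇒  A ≈ 46.5149°
cos(B) = (a² + c² − b²)/(2ac) = (18.49 + 32.49 − 26.01)/(2·4.3·5.7) = 24.97/49.02 ≈ 0.509384  ⇒  B ≈ 59.3772°
cos(C) = (a² + b² − c²)/(2ab) = (18.49 + 26.01 − 32.49)/(2·4.3·5.1) = 12.01/43.86 ≈ 0.273826  ⇒  C ≈ 74.1079°
Check: A + B + C ≈ 180°

A = 46.51°, B = 59.38°, C = 74.11°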